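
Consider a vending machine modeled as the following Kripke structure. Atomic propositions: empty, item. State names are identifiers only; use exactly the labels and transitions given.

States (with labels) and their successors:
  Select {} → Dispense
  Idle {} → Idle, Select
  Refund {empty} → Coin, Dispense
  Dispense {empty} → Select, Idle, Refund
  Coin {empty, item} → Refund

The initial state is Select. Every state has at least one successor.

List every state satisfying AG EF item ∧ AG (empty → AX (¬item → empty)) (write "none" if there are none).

States satisfying EF item: {Select, Idle, Refund, Dispense, Coin}.
States satisfying AG EF item: {Select, Idle, Refund, Dispense, Coin}.
States satisfying empty → AX (¬item → empty): {Select, Idle, Refund, Coin}.
States satisfying AG (empty → AX (¬item → empty)): ∅.
States satisfying AG EF item ∧ AG (empty → AX (¬item → empty)): ∅.

none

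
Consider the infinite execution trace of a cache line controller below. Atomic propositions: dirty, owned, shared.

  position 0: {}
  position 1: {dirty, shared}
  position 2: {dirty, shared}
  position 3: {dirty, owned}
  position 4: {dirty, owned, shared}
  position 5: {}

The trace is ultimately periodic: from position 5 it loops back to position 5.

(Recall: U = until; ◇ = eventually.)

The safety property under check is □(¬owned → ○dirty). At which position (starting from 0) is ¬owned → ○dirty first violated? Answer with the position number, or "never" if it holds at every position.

5

Check ¬owned → ○dirty at each position in order: 0 ✓, 1 ✓, 2 ✓, 3 ✓, 4 ✓.
At position 5 the labels are {} and the next position 5 has {}, so ¬owned → ○dirty is false there. This is the first violation.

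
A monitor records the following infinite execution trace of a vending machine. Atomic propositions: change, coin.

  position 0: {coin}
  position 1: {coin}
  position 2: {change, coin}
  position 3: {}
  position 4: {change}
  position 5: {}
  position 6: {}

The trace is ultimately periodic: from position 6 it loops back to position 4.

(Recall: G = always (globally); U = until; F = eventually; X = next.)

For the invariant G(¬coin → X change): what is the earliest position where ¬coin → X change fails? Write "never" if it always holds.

4

Check ¬coin → X change at each position in order: 0 ✓, 1 ✓, 2 ✓, 3 ✓.
At position 4 the labels are {change} and the next position 5 has {}, so ¬coin → X change is false there. This is the first violation.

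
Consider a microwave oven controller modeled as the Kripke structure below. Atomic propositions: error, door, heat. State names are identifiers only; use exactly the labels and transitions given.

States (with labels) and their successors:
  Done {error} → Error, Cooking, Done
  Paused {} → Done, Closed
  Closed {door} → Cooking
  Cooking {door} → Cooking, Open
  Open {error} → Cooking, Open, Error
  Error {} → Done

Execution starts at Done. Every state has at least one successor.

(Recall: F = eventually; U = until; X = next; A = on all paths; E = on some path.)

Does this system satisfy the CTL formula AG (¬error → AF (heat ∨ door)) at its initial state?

States satisfying ¬error → AF (heat ∨ door): {Done, Closed, Cooking, Open}.
States satisfying AG (¬error → AF (heat ∨ door)): ∅.
Error is reachable from Done and violates ¬error → AF (heat ∨ door), so AG fails at Done.
Done ∉ Sat(AG (¬error → AF (heat ∨ door))).

Violated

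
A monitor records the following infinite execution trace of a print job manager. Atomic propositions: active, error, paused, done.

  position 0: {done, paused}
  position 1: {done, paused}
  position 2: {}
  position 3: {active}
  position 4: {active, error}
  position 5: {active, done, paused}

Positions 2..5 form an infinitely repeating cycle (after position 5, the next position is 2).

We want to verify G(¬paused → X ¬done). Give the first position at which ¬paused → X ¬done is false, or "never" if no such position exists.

Check ¬paused → X ¬done at each position in order: 0 ✓, 1 ✓, 2 ✓, 3 ✓.
At position 4 the labels are {active, error} and the next position 5 has {active, done, paused}, so ¬paused → X ¬done is false there. This is the first violation.

4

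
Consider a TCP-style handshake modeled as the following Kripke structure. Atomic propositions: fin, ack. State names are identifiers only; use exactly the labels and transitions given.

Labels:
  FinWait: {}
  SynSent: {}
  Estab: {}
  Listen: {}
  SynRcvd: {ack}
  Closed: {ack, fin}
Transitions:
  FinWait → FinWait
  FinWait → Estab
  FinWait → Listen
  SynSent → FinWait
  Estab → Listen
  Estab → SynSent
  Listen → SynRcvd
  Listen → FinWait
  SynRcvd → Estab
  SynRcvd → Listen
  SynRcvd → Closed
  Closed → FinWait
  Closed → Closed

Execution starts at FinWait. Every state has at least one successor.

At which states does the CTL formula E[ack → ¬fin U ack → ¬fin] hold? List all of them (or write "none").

States satisfying ack → ¬fin: {FinWait, SynSent, Estab, Listen, SynRcvd}.
States satisfying E[ack → ¬fin U ack → ¬fin]: {FinWait, SynSent, Estab, Listen, SynRcvd}.

{FinWait, SynSent, Estab, Listen, SynRcvd}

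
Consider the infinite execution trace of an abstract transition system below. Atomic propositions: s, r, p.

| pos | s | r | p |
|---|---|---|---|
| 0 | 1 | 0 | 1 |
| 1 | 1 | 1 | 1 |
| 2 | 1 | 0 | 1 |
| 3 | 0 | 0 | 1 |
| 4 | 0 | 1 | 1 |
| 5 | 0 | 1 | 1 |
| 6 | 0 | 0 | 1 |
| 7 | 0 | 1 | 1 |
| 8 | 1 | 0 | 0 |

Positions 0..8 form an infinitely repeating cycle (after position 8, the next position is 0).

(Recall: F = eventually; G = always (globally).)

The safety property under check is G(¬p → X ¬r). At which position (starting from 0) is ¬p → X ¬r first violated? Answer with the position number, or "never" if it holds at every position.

¬p → X ¬r holds at every position 0..8, and those are all the positions the trace ever visits, so the invariant G(¬p → X ¬r) is never violated.

never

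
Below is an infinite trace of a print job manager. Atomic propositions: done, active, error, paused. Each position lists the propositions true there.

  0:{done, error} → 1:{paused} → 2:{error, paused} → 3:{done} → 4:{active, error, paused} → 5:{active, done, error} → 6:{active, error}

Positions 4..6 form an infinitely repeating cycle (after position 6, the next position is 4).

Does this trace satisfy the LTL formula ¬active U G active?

Walking from position 0: G active first holds at position 4, and ¬active holds at every earlier position along the way, so ¬active U G active holds.

Holds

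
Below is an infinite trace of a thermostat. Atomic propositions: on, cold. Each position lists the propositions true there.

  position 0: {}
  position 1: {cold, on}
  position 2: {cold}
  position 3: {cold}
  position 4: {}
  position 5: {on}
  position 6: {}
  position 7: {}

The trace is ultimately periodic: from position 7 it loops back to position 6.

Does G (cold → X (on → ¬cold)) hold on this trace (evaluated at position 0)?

Yes

cold → X (on → ¬cold) holds at every position 0..7, and those are all positions ever visited, so G (cold → X (on → ¬cold)) holds.
Positions where cold holds: 1, 2, 3.
Check X (on → ¬cold) at each: 1→ok, 2→ok, 3→ok.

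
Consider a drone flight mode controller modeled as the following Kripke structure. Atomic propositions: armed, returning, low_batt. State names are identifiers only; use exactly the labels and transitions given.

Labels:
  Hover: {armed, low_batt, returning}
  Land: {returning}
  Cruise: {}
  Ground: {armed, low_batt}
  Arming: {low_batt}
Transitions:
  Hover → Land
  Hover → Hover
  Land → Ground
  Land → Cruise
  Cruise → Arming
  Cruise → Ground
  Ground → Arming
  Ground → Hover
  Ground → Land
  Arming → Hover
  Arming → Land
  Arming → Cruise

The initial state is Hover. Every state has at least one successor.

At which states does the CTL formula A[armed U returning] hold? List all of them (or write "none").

States satisfying armed: {Hover, Ground}.
States satisfying returning: {Hover, Land}.
States satisfying A[armed U returning]: {Hover, Land}.

{Hover, Land}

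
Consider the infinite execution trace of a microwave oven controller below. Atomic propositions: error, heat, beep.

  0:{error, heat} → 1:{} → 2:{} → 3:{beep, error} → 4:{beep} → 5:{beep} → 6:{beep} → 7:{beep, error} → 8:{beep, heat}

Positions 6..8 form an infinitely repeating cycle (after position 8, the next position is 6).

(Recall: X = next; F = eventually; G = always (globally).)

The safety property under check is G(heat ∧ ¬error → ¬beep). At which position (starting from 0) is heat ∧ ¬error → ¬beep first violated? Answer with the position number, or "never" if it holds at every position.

Check heat ∧ ¬error → ¬beep at each position in order: 0 ✓, 1 ✓, 2 ✓, 3 ✓, 4 ✓, 5 ✓, 6 ✓, 7 ✓.
At position 8 the labels are {beep, heat}, so heat ∧ ¬error → ¬beep is false there. This is the first violation.

8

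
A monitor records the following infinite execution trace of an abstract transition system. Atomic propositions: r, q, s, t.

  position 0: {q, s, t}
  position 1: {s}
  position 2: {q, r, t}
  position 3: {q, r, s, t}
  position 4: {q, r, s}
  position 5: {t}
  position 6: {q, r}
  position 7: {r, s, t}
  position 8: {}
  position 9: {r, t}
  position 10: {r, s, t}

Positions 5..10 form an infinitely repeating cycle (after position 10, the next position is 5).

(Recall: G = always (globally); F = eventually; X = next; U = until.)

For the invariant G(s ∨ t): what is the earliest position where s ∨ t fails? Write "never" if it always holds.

Check s ∨ t at each position in order: 0 ✓, 1 ✓, 2 ✓, 3 ✓, 4 ✓, 5 ✓.
At position 6 the labels are {q, r}, so s ∨ t is false there. This is the first violation.

6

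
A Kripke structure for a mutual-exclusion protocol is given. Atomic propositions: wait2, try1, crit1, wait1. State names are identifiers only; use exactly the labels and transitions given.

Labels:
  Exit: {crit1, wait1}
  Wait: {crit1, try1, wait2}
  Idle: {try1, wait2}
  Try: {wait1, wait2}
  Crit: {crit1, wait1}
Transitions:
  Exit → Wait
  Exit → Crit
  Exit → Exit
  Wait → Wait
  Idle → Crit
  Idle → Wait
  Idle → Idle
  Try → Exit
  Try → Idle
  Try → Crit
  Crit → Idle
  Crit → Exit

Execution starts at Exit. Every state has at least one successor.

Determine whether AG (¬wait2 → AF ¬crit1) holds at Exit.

Violated

States satisfying ¬wait2 → AF ¬crit1: {Wait, Idle, Try}.
States satisfying AG (¬wait2 → AF ¬crit1): {Wait}.
Crit is reachable from Exit and violates ¬wait2 → AF ¬crit1, so AG fails at Exit.
Exit ∉ Sat(AG (¬wait2 → AF ¬crit1)).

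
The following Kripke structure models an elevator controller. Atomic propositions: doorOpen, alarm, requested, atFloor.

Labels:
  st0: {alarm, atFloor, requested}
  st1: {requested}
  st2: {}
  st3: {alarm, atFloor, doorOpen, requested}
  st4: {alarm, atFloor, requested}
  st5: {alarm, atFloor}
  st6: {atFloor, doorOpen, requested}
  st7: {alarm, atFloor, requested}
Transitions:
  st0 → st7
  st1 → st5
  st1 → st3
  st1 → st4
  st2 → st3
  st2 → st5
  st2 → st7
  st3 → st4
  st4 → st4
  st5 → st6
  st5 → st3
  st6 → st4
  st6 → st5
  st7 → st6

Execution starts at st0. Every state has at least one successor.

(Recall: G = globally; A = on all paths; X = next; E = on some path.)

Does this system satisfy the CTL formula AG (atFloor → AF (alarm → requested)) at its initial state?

Yes

States satisfying atFloor → AF (alarm → requested): {st0, st1, st2, st3, st4, st5, st6, st7}.
States satisfying AG (atFloor → AF (alarm → requested)): {st0, st1, st2, st3, st4, st5, st6, st7}.
Every state reachable from st0 satisfies atFloor → AF (alarm → requested).
st0 ∈ Sat(AG (atFloor → AF (alarm → requested))).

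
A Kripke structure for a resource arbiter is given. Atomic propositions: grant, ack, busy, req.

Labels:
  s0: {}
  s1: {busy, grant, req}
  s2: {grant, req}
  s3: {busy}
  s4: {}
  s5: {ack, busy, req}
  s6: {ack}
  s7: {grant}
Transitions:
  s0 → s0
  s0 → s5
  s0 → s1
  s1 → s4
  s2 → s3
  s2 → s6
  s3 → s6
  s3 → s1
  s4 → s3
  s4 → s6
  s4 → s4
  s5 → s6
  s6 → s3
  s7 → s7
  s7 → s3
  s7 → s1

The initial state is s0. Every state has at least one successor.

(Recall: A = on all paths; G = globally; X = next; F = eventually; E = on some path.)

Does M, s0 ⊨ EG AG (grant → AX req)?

States satisfying AG (grant → AX req): ∅.
States satisfying EG AG (grant → AX req): ∅.
No suitable path/successor from s0 witnesses the formula.
s0 ∉ Sat(EG AG (grant → AX req)).

No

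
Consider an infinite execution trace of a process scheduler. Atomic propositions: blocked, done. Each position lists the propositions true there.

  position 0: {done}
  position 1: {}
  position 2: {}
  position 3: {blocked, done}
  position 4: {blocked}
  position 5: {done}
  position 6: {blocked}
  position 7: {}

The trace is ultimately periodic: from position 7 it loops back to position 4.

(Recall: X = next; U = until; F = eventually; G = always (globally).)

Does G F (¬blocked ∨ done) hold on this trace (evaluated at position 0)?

F (¬blocked ∨ done) holds at every position 0..7, and those are all positions ever visited, so G F (¬blocked ∨ done) holds.

Yes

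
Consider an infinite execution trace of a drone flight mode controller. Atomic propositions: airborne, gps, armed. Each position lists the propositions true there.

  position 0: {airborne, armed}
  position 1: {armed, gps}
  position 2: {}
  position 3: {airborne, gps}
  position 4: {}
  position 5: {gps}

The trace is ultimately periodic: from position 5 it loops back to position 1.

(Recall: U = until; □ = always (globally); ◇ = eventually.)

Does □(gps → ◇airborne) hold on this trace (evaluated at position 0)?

gps → ◇airborne holds at every position 0..5, and those are all positions ever visited, so □(gps → ◇airborne) holds.
Positions where gps holds: 1, 3, 5.
Check ◇airborne at each: 1→ok, 3→ok, 5→ok.

Satisfied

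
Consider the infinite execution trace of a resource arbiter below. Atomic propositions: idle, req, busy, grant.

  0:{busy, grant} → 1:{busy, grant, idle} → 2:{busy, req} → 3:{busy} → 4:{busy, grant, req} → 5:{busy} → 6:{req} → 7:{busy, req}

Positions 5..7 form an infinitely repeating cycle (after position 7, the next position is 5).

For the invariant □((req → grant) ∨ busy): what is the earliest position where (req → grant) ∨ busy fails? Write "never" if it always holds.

Check (req → grant) ∨ busy at each position in order: 0 ✓, 1 ✓, 2 ✓, 3 ✓, 4 ✓, 5 ✓.
At position 6 the labels are {req}, so (req → grant) ∨ busy is false there. This is the first violation.

6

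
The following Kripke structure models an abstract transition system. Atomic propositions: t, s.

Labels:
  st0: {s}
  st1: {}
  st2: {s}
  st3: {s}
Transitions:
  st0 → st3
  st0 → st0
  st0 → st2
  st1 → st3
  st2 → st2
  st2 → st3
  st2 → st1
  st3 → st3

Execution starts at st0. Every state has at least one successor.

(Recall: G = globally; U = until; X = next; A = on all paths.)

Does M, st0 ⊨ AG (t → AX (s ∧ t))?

States satisfying t → AX (s ∧ t): {st0, st1, st2, st3}.
States satisfying AG (t → AX (s ∧ t)): {st0, st1, st2, st3}.
Every state reachable from st0 satisfies t → AX (s ∧ t).
st0 ∈ Sat(AG (t → AX (s ∧ t))).

Holds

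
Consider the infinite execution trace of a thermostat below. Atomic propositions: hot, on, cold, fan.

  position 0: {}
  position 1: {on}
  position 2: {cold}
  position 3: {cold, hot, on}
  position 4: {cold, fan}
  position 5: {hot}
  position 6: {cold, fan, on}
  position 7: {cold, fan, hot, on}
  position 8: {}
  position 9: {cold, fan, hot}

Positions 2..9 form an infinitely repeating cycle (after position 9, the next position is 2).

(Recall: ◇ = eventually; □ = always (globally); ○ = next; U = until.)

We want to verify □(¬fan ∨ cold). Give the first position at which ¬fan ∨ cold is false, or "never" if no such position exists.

¬fan ∨ cold holds at every position 0..9, and those are all the positions the trace ever visits, so the invariant □(¬fan ∨ cold) is never violated.

never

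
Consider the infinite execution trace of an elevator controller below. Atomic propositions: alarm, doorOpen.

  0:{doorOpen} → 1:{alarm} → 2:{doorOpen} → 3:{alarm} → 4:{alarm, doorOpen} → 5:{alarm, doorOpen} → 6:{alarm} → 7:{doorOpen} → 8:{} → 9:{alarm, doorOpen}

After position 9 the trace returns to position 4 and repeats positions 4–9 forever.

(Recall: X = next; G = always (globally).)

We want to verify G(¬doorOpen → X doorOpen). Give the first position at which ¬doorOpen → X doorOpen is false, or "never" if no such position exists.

¬doorOpen → X doorOpen holds at every position 0..9, and those are all the positions the trace ever visits, so the invariant G(¬doorOpen → X doorOpen) is never violated.

never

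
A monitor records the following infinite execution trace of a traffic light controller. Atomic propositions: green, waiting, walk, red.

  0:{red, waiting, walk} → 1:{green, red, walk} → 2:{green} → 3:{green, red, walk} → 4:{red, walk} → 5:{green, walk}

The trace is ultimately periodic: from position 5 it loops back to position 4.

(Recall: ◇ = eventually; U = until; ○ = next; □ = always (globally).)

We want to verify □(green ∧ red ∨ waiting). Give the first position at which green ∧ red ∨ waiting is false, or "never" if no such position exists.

2

Check green ∧ red ∨ waiting at each position in order: 0 ✓, 1 ✓.
At position 2 the labels are {green}, so green ∧ red ∨ waiting is false there. This is the first violation.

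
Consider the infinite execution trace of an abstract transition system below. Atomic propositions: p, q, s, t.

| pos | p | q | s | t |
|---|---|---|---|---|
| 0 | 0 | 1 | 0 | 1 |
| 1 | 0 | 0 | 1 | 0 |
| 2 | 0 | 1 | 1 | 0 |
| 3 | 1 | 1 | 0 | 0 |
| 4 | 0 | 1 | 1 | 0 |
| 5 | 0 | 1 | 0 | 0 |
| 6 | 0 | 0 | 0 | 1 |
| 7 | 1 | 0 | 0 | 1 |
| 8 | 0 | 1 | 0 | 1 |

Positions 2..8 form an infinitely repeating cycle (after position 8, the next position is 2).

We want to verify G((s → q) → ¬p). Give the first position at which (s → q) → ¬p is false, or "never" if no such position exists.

Check (s → q) → ¬p at each position in order: 0 ✓, 1 ✓, 2 ✓.
At position 3 the labels are {p, q}, so (s → q) → ¬p is false there. This is the first violation.

3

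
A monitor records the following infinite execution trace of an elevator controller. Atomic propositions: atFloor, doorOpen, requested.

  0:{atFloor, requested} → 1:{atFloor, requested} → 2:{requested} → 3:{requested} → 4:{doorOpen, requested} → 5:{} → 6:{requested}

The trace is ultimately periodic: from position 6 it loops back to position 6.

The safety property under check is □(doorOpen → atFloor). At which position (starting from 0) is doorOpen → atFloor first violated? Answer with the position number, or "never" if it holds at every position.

Check doorOpen → atFloor at each position in order: 0 ✓, 1 ✓, 2 ✓, 3 ✓.
At position 4 the labels are {doorOpen, requested}, so doorOpen → atFloor is false there. This is the first violation.

4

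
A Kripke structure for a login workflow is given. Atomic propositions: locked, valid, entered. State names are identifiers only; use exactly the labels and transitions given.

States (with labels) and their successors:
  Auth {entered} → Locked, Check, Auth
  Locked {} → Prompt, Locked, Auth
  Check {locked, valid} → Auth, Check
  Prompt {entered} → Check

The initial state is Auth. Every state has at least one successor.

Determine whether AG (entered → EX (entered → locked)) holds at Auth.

States satisfying entered → EX (entered → locked): {Auth, Locked, Check, Prompt}.
States satisfying AG (entered → EX (entered → locked)): {Auth, Locked, Check, Prompt}.
Every state reachable from Auth satisfies entered → EX (entered → locked).
Auth ∈ Sat(AG (entered → EX (entered → locked))).

Yes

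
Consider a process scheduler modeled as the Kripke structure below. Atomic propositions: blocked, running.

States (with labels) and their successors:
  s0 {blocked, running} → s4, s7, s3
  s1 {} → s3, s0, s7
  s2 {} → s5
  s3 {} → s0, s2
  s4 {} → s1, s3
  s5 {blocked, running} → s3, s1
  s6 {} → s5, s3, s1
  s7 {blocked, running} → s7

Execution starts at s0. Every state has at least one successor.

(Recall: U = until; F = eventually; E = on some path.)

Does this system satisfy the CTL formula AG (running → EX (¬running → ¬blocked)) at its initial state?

Holds

States satisfying running → EX (¬running → ¬blocked): {s0, s1, s2, s3, s4, s5, s6, s7}.
States satisfying AG (running → EX (¬running → ¬blocked)): {s0, s1, s2, s3, s4, s5, s6, s7}.
Every state reachable from s0 satisfies running → EX (¬running → ¬blocked).
s0 ∈ Sat(AG (running → EX (¬running → ¬blocked))).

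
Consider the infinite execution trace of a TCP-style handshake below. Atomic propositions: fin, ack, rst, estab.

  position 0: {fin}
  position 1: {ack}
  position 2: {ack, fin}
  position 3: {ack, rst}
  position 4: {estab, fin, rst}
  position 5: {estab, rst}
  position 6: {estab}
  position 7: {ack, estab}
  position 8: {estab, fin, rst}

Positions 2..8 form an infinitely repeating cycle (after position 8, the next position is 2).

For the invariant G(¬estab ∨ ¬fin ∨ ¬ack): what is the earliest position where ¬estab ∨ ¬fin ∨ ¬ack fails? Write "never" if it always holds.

¬estab ∨ ¬fin ∨ ¬ack holds at every position 0..8, and those are all the positions the trace ever visits, so the invariant G(¬estab ∨ ¬fin ∨ ¬ack) is never violated.

never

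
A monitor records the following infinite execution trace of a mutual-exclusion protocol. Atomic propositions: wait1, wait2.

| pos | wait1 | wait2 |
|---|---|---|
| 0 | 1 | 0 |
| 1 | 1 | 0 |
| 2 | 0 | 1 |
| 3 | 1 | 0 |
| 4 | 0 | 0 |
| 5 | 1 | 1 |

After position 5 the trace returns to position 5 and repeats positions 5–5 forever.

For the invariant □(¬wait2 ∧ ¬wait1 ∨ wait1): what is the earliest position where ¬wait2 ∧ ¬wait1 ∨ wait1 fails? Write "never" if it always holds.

2

Check ¬wait2 ∧ ¬wait1 ∨ wait1 at each position in order: 0 ✓, 1 ✓.
At position 2 the labels are {wait2}, so ¬wait2 ∧ ¬wait1 ∨ wait1 is false there. This is the first violation.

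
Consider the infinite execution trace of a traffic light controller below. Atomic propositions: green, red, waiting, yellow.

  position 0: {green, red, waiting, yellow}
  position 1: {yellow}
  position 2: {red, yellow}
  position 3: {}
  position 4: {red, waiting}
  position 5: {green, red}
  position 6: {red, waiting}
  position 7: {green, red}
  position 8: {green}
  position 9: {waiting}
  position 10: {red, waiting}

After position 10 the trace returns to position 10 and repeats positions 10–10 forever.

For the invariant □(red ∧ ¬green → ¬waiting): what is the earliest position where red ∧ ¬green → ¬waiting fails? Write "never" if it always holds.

4

Check red ∧ ¬green → ¬waiting at each position in order: 0 ✓, 1 ✓, 2 ✓, 3 ✓.
At position 4 the labels are {red, waiting}, so red ∧ ¬green → ¬waiting is false there. This is the first violation.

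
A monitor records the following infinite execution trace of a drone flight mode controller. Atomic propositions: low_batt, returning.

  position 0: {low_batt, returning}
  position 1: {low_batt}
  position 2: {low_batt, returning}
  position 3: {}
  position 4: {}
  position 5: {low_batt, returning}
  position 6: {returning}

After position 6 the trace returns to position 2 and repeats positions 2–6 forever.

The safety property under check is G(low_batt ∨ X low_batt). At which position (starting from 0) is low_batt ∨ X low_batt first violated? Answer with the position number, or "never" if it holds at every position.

3

Check low_batt ∨ X low_batt at each position in order: 0 ✓, 1 ✓, 2 ✓.
At position 3 the labels are {} and the next position 4 has {}, so low_batt ∨ X low_batt is false there. This is the first violation.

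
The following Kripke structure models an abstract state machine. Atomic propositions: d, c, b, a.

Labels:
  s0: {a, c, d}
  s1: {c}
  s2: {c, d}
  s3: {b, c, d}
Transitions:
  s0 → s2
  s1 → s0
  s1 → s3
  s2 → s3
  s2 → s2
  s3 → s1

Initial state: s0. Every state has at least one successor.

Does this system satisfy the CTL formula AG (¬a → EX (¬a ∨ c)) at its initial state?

Yes

States satisfying ¬a → EX (¬a ∨ c): {s0, s1, s2, s3}.
States satisfying AG (¬a → EX (¬a ∨ c)): {s0, s1, s2, s3}.
Every state reachable from s0 satisfies ¬a → EX (¬a ∨ c).
s0 ∈ Sat(AG (¬a → EX (¬a ∨ c))).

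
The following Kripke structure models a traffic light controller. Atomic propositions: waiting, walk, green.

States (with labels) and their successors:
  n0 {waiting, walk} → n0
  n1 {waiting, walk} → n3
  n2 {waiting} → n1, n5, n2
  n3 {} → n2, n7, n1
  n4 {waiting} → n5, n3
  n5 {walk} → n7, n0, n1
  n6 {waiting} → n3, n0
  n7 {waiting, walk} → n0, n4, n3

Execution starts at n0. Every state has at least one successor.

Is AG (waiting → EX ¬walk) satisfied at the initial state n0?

Violated

States satisfying waiting → EX ¬walk: {n1, n2, n3, n4, n5, n6, n7}.
States satisfying AG (waiting → EX ¬walk): ∅.
n0 is reachable from n0 and violates waiting → EX ¬walk, so AG fails at n0.
n0 ∉ Sat(AG (waiting → EX ¬walk)).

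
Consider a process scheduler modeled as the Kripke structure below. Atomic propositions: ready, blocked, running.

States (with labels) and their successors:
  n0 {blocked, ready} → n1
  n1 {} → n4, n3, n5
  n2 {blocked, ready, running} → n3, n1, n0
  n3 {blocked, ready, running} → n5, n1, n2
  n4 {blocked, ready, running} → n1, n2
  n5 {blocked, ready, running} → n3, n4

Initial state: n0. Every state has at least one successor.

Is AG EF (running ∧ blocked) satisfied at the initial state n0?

Yes

States satisfying EF (running ∧ blocked): {n0, n1, n2, n3, n4, n5}.
States satisfying AG EF (running ∧ blocked): {n0, n1, n2, n3, n4, n5}.
Every state reachable from n0 satisfies EF (running ∧ blocked).
n0 ∈ Sat(AG EF (running ∧ blocked)).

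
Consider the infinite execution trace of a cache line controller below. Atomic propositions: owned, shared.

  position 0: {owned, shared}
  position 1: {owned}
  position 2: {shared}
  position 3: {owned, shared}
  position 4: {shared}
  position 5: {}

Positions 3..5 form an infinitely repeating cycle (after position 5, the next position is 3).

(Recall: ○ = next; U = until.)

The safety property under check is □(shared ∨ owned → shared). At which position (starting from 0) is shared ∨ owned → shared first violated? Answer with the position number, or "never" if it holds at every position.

Check shared ∨ owned → shared at each position in order: 0 ✓.
At position 1 the labels are {owned}, so shared ∨ owned → shared is false there. This is the first violation.

1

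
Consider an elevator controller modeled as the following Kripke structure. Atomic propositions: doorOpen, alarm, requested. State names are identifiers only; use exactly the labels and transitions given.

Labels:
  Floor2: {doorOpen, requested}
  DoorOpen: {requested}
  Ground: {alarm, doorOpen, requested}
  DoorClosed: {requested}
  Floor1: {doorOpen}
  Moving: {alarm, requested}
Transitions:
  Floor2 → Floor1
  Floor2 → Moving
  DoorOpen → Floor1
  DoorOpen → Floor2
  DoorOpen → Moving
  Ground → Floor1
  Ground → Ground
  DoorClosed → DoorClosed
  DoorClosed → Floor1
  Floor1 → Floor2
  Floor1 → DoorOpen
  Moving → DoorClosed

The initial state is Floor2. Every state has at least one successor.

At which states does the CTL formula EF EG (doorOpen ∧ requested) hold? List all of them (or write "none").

States satisfying EG (doorOpen ∧ requested): {Ground}.
States satisfying EF EG (doorOpen ∧ requested): {Ground}.

{Ground}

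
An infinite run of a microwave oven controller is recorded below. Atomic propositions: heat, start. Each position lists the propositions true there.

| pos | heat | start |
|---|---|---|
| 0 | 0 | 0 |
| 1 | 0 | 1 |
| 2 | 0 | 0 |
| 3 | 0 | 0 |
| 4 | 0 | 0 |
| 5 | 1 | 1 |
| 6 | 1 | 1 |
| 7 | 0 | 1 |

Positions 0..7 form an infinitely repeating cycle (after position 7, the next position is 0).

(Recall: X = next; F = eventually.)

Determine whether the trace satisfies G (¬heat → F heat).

¬heat → F heat holds at every position 0..7, and those are all positions ever visited, so G (¬heat → F heat) holds.
Positions where ¬heat holds: 0, 1, 2, 3, 4, 7.
Check F heat at each: 0→ok, 1→ok, 2→ok, 3→ok, 4→ok, 7→ok.

Yes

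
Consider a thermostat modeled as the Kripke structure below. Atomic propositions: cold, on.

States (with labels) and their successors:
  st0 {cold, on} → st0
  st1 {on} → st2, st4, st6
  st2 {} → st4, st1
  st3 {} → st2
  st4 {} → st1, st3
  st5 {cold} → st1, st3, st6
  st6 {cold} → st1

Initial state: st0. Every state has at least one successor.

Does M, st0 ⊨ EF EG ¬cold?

No

States satisfying EG ¬cold: {st1, st2, st3, st4}.
States satisfying EF EG ¬cold: {st1, st2, st3, st4, st5, st6}.
No suitable path/successor from st0 witnesses the formula.
st0 ∉ Sat(EF EG ¬cold).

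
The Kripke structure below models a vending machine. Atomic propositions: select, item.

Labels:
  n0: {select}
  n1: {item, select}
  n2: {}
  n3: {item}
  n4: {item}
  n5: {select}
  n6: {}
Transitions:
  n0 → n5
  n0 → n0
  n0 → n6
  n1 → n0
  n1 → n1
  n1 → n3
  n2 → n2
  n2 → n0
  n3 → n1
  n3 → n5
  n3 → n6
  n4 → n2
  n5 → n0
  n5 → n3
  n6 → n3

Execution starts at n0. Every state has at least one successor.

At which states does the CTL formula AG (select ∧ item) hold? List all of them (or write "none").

States satisfying select ∧ item: {n1}.
States satisfying AG (select ∧ item): ∅.

none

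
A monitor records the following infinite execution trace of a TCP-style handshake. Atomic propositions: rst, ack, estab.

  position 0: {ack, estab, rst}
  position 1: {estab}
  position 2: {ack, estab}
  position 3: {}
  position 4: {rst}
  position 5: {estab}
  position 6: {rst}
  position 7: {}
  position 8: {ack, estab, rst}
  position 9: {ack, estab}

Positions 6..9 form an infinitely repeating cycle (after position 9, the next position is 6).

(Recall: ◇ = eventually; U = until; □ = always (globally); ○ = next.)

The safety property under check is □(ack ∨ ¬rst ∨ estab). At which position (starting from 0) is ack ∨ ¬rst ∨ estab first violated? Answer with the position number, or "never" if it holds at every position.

Check ack ∨ ¬rst ∨ estab at each position in order: 0 ✓, 1 ✓, 2 ✓, 3 ✓.
At position 4 the labels are {rst}, so ack ∨ ¬rst ∨ estab is false there. This is the first violation.

4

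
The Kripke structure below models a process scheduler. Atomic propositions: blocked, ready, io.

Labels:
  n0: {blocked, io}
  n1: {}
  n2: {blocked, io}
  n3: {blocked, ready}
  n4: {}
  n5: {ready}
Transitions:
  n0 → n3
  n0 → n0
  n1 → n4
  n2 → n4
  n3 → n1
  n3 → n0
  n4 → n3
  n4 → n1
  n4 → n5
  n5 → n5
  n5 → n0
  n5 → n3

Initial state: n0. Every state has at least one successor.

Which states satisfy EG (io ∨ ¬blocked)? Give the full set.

States satisfying io ∨ ¬blocked: {n0, n1, n2, n4, n5}.
States satisfying EG (io ∨ ¬blocked): {n0, n1, n2, n4, n5}.

{n0, n1, n2, n4, n5}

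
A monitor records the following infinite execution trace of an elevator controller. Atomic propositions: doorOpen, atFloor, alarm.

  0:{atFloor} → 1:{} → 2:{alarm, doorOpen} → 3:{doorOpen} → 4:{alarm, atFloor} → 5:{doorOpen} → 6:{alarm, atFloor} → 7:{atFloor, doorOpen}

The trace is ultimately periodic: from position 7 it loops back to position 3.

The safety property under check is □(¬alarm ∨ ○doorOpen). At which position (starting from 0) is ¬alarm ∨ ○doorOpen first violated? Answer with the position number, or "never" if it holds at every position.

never

¬alarm ∨ ○doorOpen holds at every position 0..7, and those are all the positions the trace ever visits, so the invariant □(¬alarm ∨ ○doorOpen) is never violated.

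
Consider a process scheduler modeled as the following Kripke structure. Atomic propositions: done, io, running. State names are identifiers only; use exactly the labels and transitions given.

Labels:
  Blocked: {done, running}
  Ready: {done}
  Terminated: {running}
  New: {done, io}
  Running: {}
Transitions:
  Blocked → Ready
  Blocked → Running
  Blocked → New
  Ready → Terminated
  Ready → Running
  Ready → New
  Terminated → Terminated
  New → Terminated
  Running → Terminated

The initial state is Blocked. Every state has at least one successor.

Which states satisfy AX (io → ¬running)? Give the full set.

{Blocked, Ready, Terminated, New, Running}

States satisfying io → ¬running: {Blocked, Ready, Terminated, New, Running}.
States satisfying AX (io → ¬running): {Blocked, Ready, Terminated, New, Running}.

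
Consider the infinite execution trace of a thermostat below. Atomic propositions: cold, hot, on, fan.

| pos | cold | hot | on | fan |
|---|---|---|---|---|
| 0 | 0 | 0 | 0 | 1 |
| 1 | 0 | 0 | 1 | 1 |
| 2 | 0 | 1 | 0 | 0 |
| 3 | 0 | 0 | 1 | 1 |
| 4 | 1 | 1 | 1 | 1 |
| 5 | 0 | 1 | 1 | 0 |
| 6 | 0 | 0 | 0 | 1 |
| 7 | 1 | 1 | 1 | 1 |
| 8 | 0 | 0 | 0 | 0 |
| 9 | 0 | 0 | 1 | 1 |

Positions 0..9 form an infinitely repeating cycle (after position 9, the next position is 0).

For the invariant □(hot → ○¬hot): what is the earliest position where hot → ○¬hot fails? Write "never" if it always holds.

4

Check hot → ○¬hot at each position in order: 0 ✓, 1 ✓, 2 ✓, 3 ✓.
At position 4 the labels are {cold, fan, hot, on} and the next position 5 has {hot, on}, so hot → ○¬hot is false there. This is the first violation.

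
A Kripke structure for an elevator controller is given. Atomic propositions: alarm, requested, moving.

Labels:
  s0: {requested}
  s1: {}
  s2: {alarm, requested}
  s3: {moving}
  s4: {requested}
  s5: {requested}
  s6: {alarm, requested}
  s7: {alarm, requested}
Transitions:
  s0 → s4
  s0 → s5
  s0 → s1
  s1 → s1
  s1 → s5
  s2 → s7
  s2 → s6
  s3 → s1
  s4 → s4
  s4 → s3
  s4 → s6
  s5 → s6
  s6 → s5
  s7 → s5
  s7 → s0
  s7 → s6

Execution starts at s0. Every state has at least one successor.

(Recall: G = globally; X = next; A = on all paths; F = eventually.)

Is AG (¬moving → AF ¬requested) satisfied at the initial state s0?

Does not hold

States satisfying ¬moving → AF ¬requested: {s1, s3}.
States satisfying AG (¬moving → AF ¬requested): ∅.
s0 is reachable from s0 and violates ¬moving → AF ¬requested, so AG fails at s0.
s0 ∉ Sat(AG (¬moving → AF ¬requested)).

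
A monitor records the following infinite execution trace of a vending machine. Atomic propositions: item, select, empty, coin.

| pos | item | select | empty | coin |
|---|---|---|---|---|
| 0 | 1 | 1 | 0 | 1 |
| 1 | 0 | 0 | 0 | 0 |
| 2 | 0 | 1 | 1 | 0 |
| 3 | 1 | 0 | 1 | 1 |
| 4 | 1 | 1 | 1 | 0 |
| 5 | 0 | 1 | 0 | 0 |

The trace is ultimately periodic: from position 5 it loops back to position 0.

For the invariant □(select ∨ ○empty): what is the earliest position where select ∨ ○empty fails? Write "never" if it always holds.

never

select ∨ ○empty holds at every position 0..5, and those are all the positions the trace ever visits, so the invariant □(select ∨ ○empty) is never violated.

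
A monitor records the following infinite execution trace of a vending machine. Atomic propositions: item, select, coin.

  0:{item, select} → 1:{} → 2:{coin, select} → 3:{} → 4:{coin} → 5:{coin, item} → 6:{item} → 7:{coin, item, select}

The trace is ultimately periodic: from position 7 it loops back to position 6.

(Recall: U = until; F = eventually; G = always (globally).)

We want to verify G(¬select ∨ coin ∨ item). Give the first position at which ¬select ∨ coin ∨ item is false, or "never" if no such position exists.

¬select ∨ coin ∨ item holds at every position 0..7, and those are all the positions the trace ever visits, so the invariant G(¬select ∨ coin ∨ item) is never violated.

never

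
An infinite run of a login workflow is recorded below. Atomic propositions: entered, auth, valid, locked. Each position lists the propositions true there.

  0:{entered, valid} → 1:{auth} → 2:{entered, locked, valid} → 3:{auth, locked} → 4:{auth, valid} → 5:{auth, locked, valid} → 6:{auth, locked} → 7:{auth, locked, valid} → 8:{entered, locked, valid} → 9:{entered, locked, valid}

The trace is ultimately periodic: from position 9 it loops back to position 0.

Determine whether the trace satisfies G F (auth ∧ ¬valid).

Holds

F (auth ∧ ¬valid) holds at every position 0..9, and those are all positions ever visited, so G F (auth ∧ ¬valid) holds.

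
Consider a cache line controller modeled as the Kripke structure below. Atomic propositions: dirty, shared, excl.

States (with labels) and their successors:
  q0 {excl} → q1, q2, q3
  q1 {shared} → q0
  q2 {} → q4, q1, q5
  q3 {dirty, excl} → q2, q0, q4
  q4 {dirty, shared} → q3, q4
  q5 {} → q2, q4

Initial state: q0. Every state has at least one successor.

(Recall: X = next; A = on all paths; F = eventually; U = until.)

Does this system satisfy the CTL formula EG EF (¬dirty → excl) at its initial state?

States satisfying EF (¬dirty → excl): {q0, q1, q2, q3, q4, q5}.
States satisfying EG EF (¬dirty → excl): {q0, q1, q2, q3, q4, q5}.
q0 ∈ Sat(EG EF (¬dirty → excl)).

Satisfied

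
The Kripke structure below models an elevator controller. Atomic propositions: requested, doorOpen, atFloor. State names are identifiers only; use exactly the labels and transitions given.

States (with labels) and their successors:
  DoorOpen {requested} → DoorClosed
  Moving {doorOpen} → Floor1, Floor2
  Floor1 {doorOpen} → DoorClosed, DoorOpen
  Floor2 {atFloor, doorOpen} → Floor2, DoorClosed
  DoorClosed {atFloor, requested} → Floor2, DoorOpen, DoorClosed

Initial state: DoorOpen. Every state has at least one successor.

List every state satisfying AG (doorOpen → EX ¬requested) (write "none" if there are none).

{DoorOpen, Floor2, DoorClosed}

States satisfying doorOpen → EX ¬requested: {DoorOpen, Moving, Floor2, DoorClosed}.
States satisfying AG (doorOpen → EX ¬requested): {DoorOpen, Floor2, DoorClosed}.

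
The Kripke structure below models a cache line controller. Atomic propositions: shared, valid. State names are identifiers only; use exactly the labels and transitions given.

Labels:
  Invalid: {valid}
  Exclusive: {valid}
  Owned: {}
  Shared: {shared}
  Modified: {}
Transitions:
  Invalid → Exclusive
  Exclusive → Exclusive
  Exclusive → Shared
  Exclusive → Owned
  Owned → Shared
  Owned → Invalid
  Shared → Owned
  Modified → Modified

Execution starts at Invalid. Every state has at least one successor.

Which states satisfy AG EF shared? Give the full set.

{Invalid, Exclusive, Owned, Shared}

States satisfying EF shared: {Invalid, Exclusive, Owned, Shared}.
States satisfying AG EF shared: {Invalid, Exclusive, Owned, Shared}.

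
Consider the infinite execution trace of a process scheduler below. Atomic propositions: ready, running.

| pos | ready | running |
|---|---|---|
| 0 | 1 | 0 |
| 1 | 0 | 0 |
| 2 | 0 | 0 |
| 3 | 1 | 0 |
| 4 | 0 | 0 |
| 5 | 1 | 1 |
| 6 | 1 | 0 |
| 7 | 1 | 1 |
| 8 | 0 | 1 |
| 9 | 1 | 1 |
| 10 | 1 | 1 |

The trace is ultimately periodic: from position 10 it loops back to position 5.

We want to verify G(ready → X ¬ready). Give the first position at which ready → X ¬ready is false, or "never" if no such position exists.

5

Check ready → X ¬ready at each position in order: 0 ✓, 1 ✓, 2 ✓, 3 ✓, 4 ✓.
At position 5 the labels are {ready, running} and the next position 6 has {ready}, so ready → X ¬ready is false there. This is the first violation.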